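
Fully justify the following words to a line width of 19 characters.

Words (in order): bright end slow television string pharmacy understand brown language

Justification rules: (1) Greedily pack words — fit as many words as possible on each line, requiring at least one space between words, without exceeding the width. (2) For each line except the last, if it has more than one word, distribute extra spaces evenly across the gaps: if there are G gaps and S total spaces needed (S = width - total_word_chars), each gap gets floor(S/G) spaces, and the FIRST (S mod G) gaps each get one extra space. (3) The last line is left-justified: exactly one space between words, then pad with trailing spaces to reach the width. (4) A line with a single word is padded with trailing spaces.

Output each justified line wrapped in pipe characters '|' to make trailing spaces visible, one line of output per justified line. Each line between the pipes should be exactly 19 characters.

Answer: |bright   end   slow|
|television   string|
|pharmacy understand|
|brown language     |

Derivation:
Line 1: ['bright', 'end', 'slow'] (min_width=15, slack=4)
Line 2: ['television', 'string'] (min_width=17, slack=2)
Line 3: ['pharmacy', 'understand'] (min_width=19, slack=0)
Line 4: ['brown', 'language'] (min_width=14, slack=5)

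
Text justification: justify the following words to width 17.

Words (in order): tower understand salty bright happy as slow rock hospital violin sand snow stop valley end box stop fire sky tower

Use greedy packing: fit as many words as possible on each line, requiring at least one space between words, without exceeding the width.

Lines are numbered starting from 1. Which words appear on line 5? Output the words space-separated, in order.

Answer: violin sand snow

Derivation:
Line 1: ['tower', 'understand'] (min_width=16, slack=1)
Line 2: ['salty', 'bright'] (min_width=12, slack=5)
Line 3: ['happy', 'as', 'slow'] (min_width=13, slack=4)
Line 4: ['rock', 'hospital'] (min_width=13, slack=4)
Line 5: ['violin', 'sand', 'snow'] (min_width=16, slack=1)
Line 6: ['stop', 'valley', 'end'] (min_width=15, slack=2)
Line 7: ['box', 'stop', 'fire', 'sky'] (min_width=17, slack=0)
Line 8: ['tower'] (min_width=5, slack=12)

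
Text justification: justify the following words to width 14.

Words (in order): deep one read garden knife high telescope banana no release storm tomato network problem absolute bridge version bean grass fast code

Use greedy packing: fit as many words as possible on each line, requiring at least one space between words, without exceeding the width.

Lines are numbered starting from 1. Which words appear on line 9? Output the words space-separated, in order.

Line 1: ['deep', 'one', 'read'] (min_width=13, slack=1)
Line 2: ['garden', 'knife'] (min_width=12, slack=2)
Line 3: ['high', 'telescope'] (min_width=14, slack=0)
Line 4: ['banana', 'no'] (min_width=9, slack=5)
Line 5: ['release', 'storm'] (min_width=13, slack=1)
Line 6: ['tomato', 'network'] (min_width=14, slack=0)
Line 7: ['problem'] (min_width=7, slack=7)
Line 8: ['absolute'] (min_width=8, slack=6)
Line 9: ['bridge', 'version'] (min_width=14, slack=0)
Line 10: ['bean', 'grass'] (min_width=10, slack=4)
Line 11: ['fast', 'code'] (min_width=9, slack=5)

Answer: bridge version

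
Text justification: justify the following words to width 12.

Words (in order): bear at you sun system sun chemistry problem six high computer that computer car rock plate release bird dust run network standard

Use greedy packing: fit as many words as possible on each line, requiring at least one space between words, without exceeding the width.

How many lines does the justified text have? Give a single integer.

Answer: 14

Derivation:
Line 1: ['bear', 'at', 'you'] (min_width=11, slack=1)
Line 2: ['sun', 'system'] (min_width=10, slack=2)
Line 3: ['sun'] (min_width=3, slack=9)
Line 4: ['chemistry'] (min_width=9, slack=3)
Line 5: ['problem', 'six'] (min_width=11, slack=1)
Line 6: ['high'] (min_width=4, slack=8)
Line 7: ['computer'] (min_width=8, slack=4)
Line 8: ['that'] (min_width=4, slack=8)
Line 9: ['computer', 'car'] (min_width=12, slack=0)
Line 10: ['rock', 'plate'] (min_width=10, slack=2)
Line 11: ['release', 'bird'] (min_width=12, slack=0)
Line 12: ['dust', 'run'] (min_width=8, slack=4)
Line 13: ['network'] (min_width=7, slack=5)
Line 14: ['standard'] (min_width=8, slack=4)
Total lines: 14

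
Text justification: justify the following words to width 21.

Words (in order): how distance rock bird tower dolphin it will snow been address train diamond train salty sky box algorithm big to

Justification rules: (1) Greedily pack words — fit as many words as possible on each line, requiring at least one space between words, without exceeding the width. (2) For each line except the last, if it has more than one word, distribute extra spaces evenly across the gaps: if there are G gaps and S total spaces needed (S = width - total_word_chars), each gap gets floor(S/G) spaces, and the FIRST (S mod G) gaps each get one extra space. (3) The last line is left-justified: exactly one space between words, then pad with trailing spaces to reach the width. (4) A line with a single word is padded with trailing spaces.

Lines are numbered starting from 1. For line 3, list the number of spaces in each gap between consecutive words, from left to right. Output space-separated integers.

Answer: 5 4

Derivation:
Line 1: ['how', 'distance', 'rock'] (min_width=17, slack=4)
Line 2: ['bird', 'tower', 'dolphin', 'it'] (min_width=21, slack=0)
Line 3: ['will', 'snow', 'been'] (min_width=14, slack=7)
Line 4: ['address', 'train', 'diamond'] (min_width=21, slack=0)
Line 5: ['train', 'salty', 'sky', 'box'] (min_width=19, slack=2)
Line 6: ['algorithm', 'big', 'to'] (min_width=16, slack=5)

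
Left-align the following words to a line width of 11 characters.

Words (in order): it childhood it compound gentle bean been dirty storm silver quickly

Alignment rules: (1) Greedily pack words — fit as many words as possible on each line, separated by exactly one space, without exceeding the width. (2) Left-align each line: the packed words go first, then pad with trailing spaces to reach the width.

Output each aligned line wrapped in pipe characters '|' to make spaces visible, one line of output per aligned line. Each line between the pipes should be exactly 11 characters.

Line 1: ['it'] (min_width=2, slack=9)
Line 2: ['childhood'] (min_width=9, slack=2)
Line 3: ['it', 'compound'] (min_width=11, slack=0)
Line 4: ['gentle', 'bean'] (min_width=11, slack=0)
Line 5: ['been', 'dirty'] (min_width=10, slack=1)
Line 6: ['storm'] (min_width=5, slack=6)
Line 7: ['silver'] (min_width=6, slack=5)
Line 8: ['quickly'] (min_width=7, slack=4)

Answer: |it         |
|childhood  |
|it compound|
|gentle bean|
|been dirty |
|storm      |
|silver     |
|quickly    |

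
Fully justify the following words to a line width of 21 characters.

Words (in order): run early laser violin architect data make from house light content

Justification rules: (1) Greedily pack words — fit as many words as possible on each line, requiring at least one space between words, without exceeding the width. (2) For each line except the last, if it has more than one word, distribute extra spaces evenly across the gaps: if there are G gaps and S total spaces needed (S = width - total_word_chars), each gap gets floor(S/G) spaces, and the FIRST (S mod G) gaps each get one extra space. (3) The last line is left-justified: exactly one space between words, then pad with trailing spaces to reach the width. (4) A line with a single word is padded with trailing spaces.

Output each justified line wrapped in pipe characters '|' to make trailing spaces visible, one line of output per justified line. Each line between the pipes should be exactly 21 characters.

Answer: |run    early    laser|
|violin architect data|
|make from house light|
|content              |

Derivation:
Line 1: ['run', 'early', 'laser'] (min_width=15, slack=6)
Line 2: ['violin', 'architect', 'data'] (min_width=21, slack=0)
Line 3: ['make', 'from', 'house', 'light'] (min_width=21, slack=0)
Line 4: ['content'] (min_width=7, slack=14)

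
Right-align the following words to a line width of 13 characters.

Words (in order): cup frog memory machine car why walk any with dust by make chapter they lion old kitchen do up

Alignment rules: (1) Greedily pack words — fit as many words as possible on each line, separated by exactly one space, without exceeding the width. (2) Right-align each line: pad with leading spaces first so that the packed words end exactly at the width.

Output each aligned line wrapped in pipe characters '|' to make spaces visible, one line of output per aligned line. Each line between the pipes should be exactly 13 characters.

Line 1: ['cup', 'frog'] (min_width=8, slack=5)
Line 2: ['memory'] (min_width=6, slack=7)
Line 3: ['machine', 'car'] (min_width=11, slack=2)
Line 4: ['why', 'walk', 'any'] (min_width=12, slack=1)
Line 5: ['with', 'dust', 'by'] (min_width=12, slack=1)
Line 6: ['make', 'chapter'] (min_width=12, slack=1)
Line 7: ['they', 'lion', 'old'] (min_width=13, slack=0)
Line 8: ['kitchen', 'do', 'up'] (min_width=13, slack=0)

Answer: |     cup frog|
|       memory|
|  machine car|
| why walk any|
| with dust by|
| make chapter|
|they lion old|
|kitchen do up|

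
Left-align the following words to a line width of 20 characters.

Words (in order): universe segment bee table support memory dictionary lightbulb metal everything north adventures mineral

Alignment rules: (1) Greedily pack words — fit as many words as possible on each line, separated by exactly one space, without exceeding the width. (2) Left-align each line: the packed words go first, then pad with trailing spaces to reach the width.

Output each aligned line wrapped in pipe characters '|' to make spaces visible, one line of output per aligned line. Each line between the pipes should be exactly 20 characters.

Answer: |universe segment bee|
|table support memory|
|dictionary lightbulb|
|metal everything    |
|north adventures    |
|mineral             |

Derivation:
Line 1: ['universe', 'segment', 'bee'] (min_width=20, slack=0)
Line 2: ['table', 'support', 'memory'] (min_width=20, slack=0)
Line 3: ['dictionary', 'lightbulb'] (min_width=20, slack=0)
Line 4: ['metal', 'everything'] (min_width=16, slack=4)
Line 5: ['north', 'adventures'] (min_width=16, slack=4)
Line 6: ['mineral'] (min_width=7, slack=13)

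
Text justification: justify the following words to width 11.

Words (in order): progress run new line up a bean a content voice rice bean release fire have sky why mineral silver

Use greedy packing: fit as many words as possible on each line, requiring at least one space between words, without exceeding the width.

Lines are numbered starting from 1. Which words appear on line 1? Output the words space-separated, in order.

Line 1: ['progress'] (min_width=8, slack=3)
Line 2: ['run', 'new'] (min_width=7, slack=4)
Line 3: ['line', 'up', 'a'] (min_width=9, slack=2)
Line 4: ['bean', 'a'] (min_width=6, slack=5)
Line 5: ['content'] (min_width=7, slack=4)
Line 6: ['voice', 'rice'] (min_width=10, slack=1)
Line 7: ['bean'] (min_width=4, slack=7)
Line 8: ['release'] (min_width=7, slack=4)
Line 9: ['fire', 'have'] (min_width=9, slack=2)
Line 10: ['sky', 'why'] (min_width=7, slack=4)
Line 11: ['mineral'] (min_width=7, slack=4)
Line 12: ['silver'] (min_width=6, slack=5)

Answer: progress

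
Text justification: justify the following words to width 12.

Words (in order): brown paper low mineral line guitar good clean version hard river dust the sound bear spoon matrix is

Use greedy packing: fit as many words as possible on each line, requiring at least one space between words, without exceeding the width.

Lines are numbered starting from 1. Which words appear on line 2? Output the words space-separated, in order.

Answer: low mineral

Derivation:
Line 1: ['brown', 'paper'] (min_width=11, slack=1)
Line 2: ['low', 'mineral'] (min_width=11, slack=1)
Line 3: ['line', 'guitar'] (min_width=11, slack=1)
Line 4: ['good', 'clean'] (min_width=10, slack=2)
Line 5: ['version', 'hard'] (min_width=12, slack=0)
Line 6: ['river', 'dust'] (min_width=10, slack=2)
Line 7: ['the', 'sound'] (min_width=9, slack=3)
Line 8: ['bear', 'spoon'] (min_width=10, slack=2)
Line 9: ['matrix', 'is'] (min_width=9, slack=3)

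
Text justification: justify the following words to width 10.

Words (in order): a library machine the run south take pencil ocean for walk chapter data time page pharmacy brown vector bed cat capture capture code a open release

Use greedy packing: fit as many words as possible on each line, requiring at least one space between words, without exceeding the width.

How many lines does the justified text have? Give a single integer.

Answer: 19

Derivation:
Line 1: ['a', 'library'] (min_width=9, slack=1)
Line 2: ['machine'] (min_width=7, slack=3)
Line 3: ['the', 'run'] (min_width=7, slack=3)
Line 4: ['south', 'take'] (min_width=10, slack=0)
Line 5: ['pencil'] (min_width=6, slack=4)
Line 6: ['ocean', 'for'] (min_width=9, slack=1)
Line 7: ['walk'] (min_width=4, slack=6)
Line 8: ['chapter'] (min_width=7, slack=3)
Line 9: ['data', 'time'] (min_width=9, slack=1)
Line 10: ['page'] (min_width=4, slack=6)
Line 11: ['pharmacy'] (min_width=8, slack=2)
Line 12: ['brown'] (min_width=5, slack=5)
Line 13: ['vector', 'bed'] (min_width=10, slack=0)
Line 14: ['cat'] (min_width=3, slack=7)
Line 15: ['capture'] (min_width=7, slack=3)
Line 16: ['capture'] (min_width=7, slack=3)
Line 17: ['code', 'a'] (min_width=6, slack=4)
Line 18: ['open'] (min_width=4, slack=6)
Line 19: ['release'] (min_width=7, slack=3)
Total lines: 19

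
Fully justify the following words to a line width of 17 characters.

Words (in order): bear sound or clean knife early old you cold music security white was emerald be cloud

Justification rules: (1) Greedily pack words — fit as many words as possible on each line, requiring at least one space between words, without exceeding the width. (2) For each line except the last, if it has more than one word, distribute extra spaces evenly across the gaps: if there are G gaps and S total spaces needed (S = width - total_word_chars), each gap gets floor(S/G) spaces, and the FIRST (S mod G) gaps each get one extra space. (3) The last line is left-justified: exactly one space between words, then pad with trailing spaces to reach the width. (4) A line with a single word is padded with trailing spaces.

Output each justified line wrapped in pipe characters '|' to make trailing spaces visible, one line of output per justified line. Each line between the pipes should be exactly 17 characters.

Line 1: ['bear', 'sound', 'or'] (min_width=13, slack=4)
Line 2: ['clean', 'knife', 'early'] (min_width=17, slack=0)
Line 3: ['old', 'you', 'cold'] (min_width=12, slack=5)
Line 4: ['music', 'security'] (min_width=14, slack=3)
Line 5: ['white', 'was', 'emerald'] (min_width=17, slack=0)
Line 6: ['be', 'cloud'] (min_width=8, slack=9)

Answer: |bear   sound   or|
|clean knife early|
|old    you   cold|
|music    security|
|white was emerald|
|be cloud         |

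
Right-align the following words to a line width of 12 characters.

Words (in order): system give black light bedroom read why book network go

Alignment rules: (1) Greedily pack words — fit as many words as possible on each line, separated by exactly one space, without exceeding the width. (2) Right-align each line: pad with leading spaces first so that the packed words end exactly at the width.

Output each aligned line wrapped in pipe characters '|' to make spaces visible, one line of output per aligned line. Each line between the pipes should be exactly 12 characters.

Line 1: ['system', 'give'] (min_width=11, slack=1)
Line 2: ['black', 'light'] (min_width=11, slack=1)
Line 3: ['bedroom', 'read'] (min_width=12, slack=0)
Line 4: ['why', 'book'] (min_width=8, slack=4)
Line 5: ['network', 'go'] (min_width=10, slack=2)

Answer: | system give|
| black light|
|bedroom read|
|    why book|
|  network go|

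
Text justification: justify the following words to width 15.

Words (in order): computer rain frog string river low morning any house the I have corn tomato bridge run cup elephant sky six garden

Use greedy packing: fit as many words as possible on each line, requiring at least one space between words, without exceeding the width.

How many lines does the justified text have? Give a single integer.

Line 1: ['computer', 'rain'] (min_width=13, slack=2)
Line 2: ['frog', 'string'] (min_width=11, slack=4)
Line 3: ['river', 'low'] (min_width=9, slack=6)
Line 4: ['morning', 'any'] (min_width=11, slack=4)
Line 5: ['house', 'the', 'I'] (min_width=11, slack=4)
Line 6: ['have', 'corn'] (min_width=9, slack=6)
Line 7: ['tomato', 'bridge'] (min_width=13, slack=2)
Line 8: ['run', 'cup'] (min_width=7, slack=8)
Line 9: ['elephant', 'sky'] (min_width=12, slack=3)
Line 10: ['six', 'garden'] (min_width=10, slack=5)
Total lines: 10

Answer: 10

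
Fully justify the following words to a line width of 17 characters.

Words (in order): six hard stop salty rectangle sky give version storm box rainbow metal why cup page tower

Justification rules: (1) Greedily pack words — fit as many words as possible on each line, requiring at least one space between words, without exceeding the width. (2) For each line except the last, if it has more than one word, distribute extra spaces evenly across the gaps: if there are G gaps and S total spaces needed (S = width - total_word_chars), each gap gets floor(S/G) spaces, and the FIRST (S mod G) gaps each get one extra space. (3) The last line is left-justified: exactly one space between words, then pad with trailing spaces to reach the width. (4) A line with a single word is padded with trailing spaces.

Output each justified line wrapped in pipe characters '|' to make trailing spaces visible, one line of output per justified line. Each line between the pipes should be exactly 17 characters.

Answer: |six   hard   stop|
|salty   rectangle|
|sky  give version|
|storm box rainbow|
|metal   why   cup|
|page tower       |

Derivation:
Line 1: ['six', 'hard', 'stop'] (min_width=13, slack=4)
Line 2: ['salty', 'rectangle'] (min_width=15, slack=2)
Line 3: ['sky', 'give', 'version'] (min_width=16, slack=1)
Line 4: ['storm', 'box', 'rainbow'] (min_width=17, slack=0)
Line 5: ['metal', 'why', 'cup'] (min_width=13, slack=4)
Line 6: ['page', 'tower'] (min_width=10, slack=7)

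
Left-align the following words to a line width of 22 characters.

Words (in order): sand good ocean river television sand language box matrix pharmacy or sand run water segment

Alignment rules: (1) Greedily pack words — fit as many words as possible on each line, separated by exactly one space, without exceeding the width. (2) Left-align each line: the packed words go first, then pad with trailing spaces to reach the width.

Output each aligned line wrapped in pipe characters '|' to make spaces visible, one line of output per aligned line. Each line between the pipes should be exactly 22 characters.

Line 1: ['sand', 'good', 'ocean', 'river'] (min_width=21, slack=1)
Line 2: ['television', 'sand'] (min_width=15, slack=7)
Line 3: ['language', 'box', 'matrix'] (min_width=19, slack=3)
Line 4: ['pharmacy', 'or', 'sand', 'run'] (min_width=20, slack=2)
Line 5: ['water', 'segment'] (min_width=13, slack=9)

Answer: |sand good ocean river |
|television sand       |
|language box matrix   |
|pharmacy or sand run  |
|water segment         |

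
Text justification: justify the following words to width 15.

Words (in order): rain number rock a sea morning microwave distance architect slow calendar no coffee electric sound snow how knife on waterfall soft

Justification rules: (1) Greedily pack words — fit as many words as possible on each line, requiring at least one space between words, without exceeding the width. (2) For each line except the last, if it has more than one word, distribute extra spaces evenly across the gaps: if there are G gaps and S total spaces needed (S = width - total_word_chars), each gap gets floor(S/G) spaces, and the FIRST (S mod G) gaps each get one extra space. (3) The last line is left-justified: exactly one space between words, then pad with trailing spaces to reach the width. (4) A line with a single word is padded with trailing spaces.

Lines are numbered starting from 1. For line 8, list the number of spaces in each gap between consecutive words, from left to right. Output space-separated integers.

Line 1: ['rain', 'number'] (min_width=11, slack=4)
Line 2: ['rock', 'a', 'sea'] (min_width=10, slack=5)
Line 3: ['morning'] (min_width=7, slack=8)
Line 4: ['microwave'] (min_width=9, slack=6)
Line 5: ['distance'] (min_width=8, slack=7)
Line 6: ['architect', 'slow'] (min_width=14, slack=1)
Line 7: ['calendar', 'no'] (min_width=11, slack=4)
Line 8: ['coffee', 'electric'] (min_width=15, slack=0)
Line 9: ['sound', 'snow', 'how'] (min_width=14, slack=1)
Line 10: ['knife', 'on'] (min_width=8, slack=7)
Line 11: ['waterfall', 'soft'] (min_width=14, slack=1)

Answer: 1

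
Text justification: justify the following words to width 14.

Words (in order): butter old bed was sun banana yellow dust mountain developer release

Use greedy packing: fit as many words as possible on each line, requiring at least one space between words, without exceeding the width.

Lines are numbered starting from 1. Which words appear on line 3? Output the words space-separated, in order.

Answer: yellow dust

Derivation:
Line 1: ['butter', 'old', 'bed'] (min_width=14, slack=0)
Line 2: ['was', 'sun', 'banana'] (min_width=14, slack=0)
Line 3: ['yellow', 'dust'] (min_width=11, slack=3)
Line 4: ['mountain'] (min_width=8, slack=6)
Line 5: ['developer'] (min_width=9, slack=5)
Line 6: ['release'] (min_width=7, slack=7)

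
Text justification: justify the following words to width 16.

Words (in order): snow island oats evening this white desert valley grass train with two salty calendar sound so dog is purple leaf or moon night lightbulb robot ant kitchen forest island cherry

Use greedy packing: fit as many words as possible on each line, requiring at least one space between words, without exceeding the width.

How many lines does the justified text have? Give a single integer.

Line 1: ['snow', 'island', 'oats'] (min_width=16, slack=0)
Line 2: ['evening', 'this'] (min_width=12, slack=4)
Line 3: ['white', 'desert'] (min_width=12, slack=4)
Line 4: ['valley', 'grass'] (min_width=12, slack=4)
Line 5: ['train', 'with', 'two'] (min_width=14, slack=2)
Line 6: ['salty', 'calendar'] (min_width=14, slack=2)
Line 7: ['sound', 'so', 'dog', 'is'] (min_width=15, slack=1)
Line 8: ['purple', 'leaf', 'or'] (min_width=14, slack=2)
Line 9: ['moon', 'night'] (min_width=10, slack=6)
Line 10: ['lightbulb', 'robot'] (min_width=15, slack=1)
Line 11: ['ant', 'kitchen'] (min_width=11, slack=5)
Line 12: ['forest', 'island'] (min_width=13, slack=3)
Line 13: ['cherry'] (min_width=6, slack=10)
Total lines: 13

Answer: 13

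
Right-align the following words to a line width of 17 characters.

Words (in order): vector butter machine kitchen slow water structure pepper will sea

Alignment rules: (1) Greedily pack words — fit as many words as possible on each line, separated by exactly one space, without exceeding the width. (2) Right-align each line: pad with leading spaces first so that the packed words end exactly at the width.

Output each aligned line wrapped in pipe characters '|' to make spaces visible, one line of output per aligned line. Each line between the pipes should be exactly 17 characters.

Answer: |    vector butter|
|  machine kitchen|
|       slow water|
| structure pepper|
|         will sea|

Derivation:
Line 1: ['vector', 'butter'] (min_width=13, slack=4)
Line 2: ['machine', 'kitchen'] (min_width=15, slack=2)
Line 3: ['slow', 'water'] (min_width=10, slack=7)
Line 4: ['structure', 'pepper'] (min_width=16, slack=1)
Line 5: ['will', 'sea'] (min_width=8, slack=9)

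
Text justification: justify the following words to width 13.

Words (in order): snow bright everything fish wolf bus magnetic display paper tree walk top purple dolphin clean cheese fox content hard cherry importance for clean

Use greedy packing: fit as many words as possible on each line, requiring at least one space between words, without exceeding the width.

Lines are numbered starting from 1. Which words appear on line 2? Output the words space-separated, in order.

Answer: everything

Derivation:
Line 1: ['snow', 'bright'] (min_width=11, slack=2)
Line 2: ['everything'] (min_width=10, slack=3)
Line 3: ['fish', 'wolf', 'bus'] (min_width=13, slack=0)
Line 4: ['magnetic'] (min_width=8, slack=5)
Line 5: ['display', 'paper'] (min_width=13, slack=0)
Line 6: ['tree', 'walk', 'top'] (min_width=13, slack=0)
Line 7: ['purple'] (min_width=6, slack=7)
Line 8: ['dolphin', 'clean'] (min_width=13, slack=0)
Line 9: ['cheese', 'fox'] (min_width=10, slack=3)
Line 10: ['content', 'hard'] (min_width=12, slack=1)
Line 11: ['cherry'] (min_width=6, slack=7)
Line 12: ['importance'] (min_width=10, slack=3)
Line 13: ['for', 'clean'] (min_width=9, slack=4)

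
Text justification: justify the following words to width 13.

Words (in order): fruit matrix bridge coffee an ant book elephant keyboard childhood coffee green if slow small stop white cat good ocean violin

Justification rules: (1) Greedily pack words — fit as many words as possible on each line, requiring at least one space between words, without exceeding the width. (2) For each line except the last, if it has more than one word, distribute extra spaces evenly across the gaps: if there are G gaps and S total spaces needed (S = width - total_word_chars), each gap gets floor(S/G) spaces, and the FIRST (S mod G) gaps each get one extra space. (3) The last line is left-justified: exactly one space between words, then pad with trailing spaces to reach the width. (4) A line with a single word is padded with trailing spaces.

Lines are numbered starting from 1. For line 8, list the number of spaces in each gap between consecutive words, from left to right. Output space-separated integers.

Line 1: ['fruit', 'matrix'] (min_width=12, slack=1)
Line 2: ['bridge', 'coffee'] (min_width=13, slack=0)
Line 3: ['an', 'ant', 'book'] (min_width=11, slack=2)
Line 4: ['elephant'] (min_width=8, slack=5)
Line 5: ['keyboard'] (min_width=8, slack=5)
Line 6: ['childhood'] (min_width=9, slack=4)
Line 7: ['coffee', 'green'] (min_width=12, slack=1)
Line 8: ['if', 'slow', 'small'] (min_width=13, slack=0)
Line 9: ['stop', 'white'] (min_width=10, slack=3)
Line 10: ['cat', 'good'] (min_width=8, slack=5)
Line 11: ['ocean', 'violin'] (min_width=12, slack=1)

Answer: 1 1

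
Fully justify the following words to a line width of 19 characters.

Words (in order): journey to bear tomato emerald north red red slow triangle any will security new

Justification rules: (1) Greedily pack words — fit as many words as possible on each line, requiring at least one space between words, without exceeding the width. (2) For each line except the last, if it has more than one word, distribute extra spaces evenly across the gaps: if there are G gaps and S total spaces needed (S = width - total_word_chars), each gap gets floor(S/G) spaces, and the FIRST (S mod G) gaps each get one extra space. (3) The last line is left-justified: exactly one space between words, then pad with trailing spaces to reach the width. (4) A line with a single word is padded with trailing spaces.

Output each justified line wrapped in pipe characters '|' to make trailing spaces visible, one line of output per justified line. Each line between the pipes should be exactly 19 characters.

Answer: |journey   to   bear|
|tomato      emerald|
|north  red red slow|
|triangle  any  will|
|security new       |

Derivation:
Line 1: ['journey', 'to', 'bear'] (min_width=15, slack=4)
Line 2: ['tomato', 'emerald'] (min_width=14, slack=5)
Line 3: ['north', 'red', 'red', 'slow'] (min_width=18, slack=1)
Line 4: ['triangle', 'any', 'will'] (min_width=17, slack=2)
Line 5: ['security', 'new'] (min_width=12, slack=7)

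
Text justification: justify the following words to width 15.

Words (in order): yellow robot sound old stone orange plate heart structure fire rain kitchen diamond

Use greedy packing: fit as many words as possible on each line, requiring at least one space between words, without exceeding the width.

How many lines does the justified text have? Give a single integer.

Line 1: ['yellow', 'robot'] (min_width=12, slack=3)
Line 2: ['sound', 'old', 'stone'] (min_width=15, slack=0)
Line 3: ['orange', 'plate'] (min_width=12, slack=3)
Line 4: ['heart', 'structure'] (min_width=15, slack=0)
Line 5: ['fire', 'rain'] (min_width=9, slack=6)
Line 6: ['kitchen', 'diamond'] (min_width=15, slack=0)
Total lines: 6

Answer: 6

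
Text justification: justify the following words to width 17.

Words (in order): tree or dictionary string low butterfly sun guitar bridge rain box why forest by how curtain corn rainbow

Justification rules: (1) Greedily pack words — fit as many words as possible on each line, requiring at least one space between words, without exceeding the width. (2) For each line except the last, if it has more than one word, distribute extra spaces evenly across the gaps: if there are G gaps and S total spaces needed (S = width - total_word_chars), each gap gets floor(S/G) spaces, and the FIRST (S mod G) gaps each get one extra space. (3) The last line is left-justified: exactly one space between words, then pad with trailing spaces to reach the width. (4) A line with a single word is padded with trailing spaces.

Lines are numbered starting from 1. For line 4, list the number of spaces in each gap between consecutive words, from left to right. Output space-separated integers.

Line 1: ['tree', 'or'] (min_width=7, slack=10)
Line 2: ['dictionary', 'string'] (min_width=17, slack=0)
Line 3: ['low', 'butterfly', 'sun'] (min_width=17, slack=0)
Line 4: ['guitar', 'bridge'] (min_width=13, slack=4)
Line 5: ['rain', 'box', 'why'] (min_width=12, slack=5)
Line 6: ['forest', 'by', 'how'] (min_width=13, slack=4)
Line 7: ['curtain', 'corn'] (min_width=12, slack=5)
Line 8: ['rainbow'] (min_width=7, slack=10)

Answer: 5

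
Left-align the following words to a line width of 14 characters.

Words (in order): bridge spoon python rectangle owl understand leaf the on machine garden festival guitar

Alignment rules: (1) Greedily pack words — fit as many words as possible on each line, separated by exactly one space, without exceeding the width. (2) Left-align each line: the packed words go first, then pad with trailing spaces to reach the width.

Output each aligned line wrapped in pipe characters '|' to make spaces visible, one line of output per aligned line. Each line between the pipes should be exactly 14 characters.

Answer: |bridge spoon  |
|python        |
|rectangle owl |
|understand    |
|leaf the on   |
|machine garden|
|festival      |
|guitar        |

Derivation:
Line 1: ['bridge', 'spoon'] (min_width=12, slack=2)
Line 2: ['python'] (min_width=6, slack=8)
Line 3: ['rectangle', 'owl'] (min_width=13, slack=1)
Line 4: ['understand'] (min_width=10, slack=4)
Line 5: ['leaf', 'the', 'on'] (min_width=11, slack=3)
Line 6: ['machine', 'garden'] (min_width=14, slack=0)
Line 7: ['festival'] (min_width=8, slack=6)
Line 8: ['guitar'] (min_width=6, slack=8)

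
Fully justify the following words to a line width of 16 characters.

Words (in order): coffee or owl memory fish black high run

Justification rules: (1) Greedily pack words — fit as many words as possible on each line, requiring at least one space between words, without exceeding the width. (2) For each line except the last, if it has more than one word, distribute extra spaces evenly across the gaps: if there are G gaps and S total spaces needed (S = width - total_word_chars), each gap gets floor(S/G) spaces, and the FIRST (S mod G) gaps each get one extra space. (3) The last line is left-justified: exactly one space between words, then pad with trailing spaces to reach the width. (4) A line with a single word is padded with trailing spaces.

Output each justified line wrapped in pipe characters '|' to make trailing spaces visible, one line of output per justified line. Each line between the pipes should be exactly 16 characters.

Line 1: ['coffee', 'or', 'owl'] (min_width=13, slack=3)
Line 2: ['memory', 'fish'] (min_width=11, slack=5)
Line 3: ['black', 'high', 'run'] (min_width=14, slack=2)

Answer: |coffee   or  owl|
|memory      fish|
|black high run  |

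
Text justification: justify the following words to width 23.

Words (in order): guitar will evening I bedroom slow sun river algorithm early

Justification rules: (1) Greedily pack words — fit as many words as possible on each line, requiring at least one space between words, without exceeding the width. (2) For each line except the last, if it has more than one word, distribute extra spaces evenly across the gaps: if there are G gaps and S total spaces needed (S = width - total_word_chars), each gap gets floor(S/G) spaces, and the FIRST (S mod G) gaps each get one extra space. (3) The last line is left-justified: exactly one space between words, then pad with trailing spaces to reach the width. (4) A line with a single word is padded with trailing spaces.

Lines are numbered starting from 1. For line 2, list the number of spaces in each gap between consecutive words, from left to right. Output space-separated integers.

Line 1: ['guitar', 'will', 'evening', 'I'] (min_width=21, slack=2)
Line 2: ['bedroom', 'slow', 'sun', 'river'] (min_width=22, slack=1)
Line 3: ['algorithm', 'early'] (min_width=15, slack=8)

Answer: 2 1 1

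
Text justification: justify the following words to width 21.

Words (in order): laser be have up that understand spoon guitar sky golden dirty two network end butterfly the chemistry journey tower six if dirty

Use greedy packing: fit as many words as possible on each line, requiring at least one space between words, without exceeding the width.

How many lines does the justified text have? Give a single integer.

Line 1: ['laser', 'be', 'have', 'up', 'that'] (min_width=21, slack=0)
Line 2: ['understand', 'spoon'] (min_width=16, slack=5)
Line 3: ['guitar', 'sky', 'golden'] (min_width=17, slack=4)
Line 4: ['dirty', 'two', 'network', 'end'] (min_width=21, slack=0)
Line 5: ['butterfly', 'the'] (min_width=13, slack=8)
Line 6: ['chemistry', 'journey'] (min_width=17, slack=4)
Line 7: ['tower', 'six', 'if', 'dirty'] (min_width=18, slack=3)
Total lines: 7

Answer: 7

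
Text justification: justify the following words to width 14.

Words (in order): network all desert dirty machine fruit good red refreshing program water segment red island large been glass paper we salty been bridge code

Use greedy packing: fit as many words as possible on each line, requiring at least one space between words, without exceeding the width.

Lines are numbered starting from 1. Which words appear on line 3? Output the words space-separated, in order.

Answer: machine fruit

Derivation:
Line 1: ['network', 'all'] (min_width=11, slack=3)
Line 2: ['desert', 'dirty'] (min_width=12, slack=2)
Line 3: ['machine', 'fruit'] (min_width=13, slack=1)
Line 4: ['good', 'red'] (min_width=8, slack=6)
Line 5: ['refreshing'] (min_width=10, slack=4)
Line 6: ['program', 'water'] (min_width=13, slack=1)
Line 7: ['segment', 'red'] (min_width=11, slack=3)
Line 8: ['island', 'large'] (min_width=12, slack=2)
Line 9: ['been', 'glass'] (min_width=10, slack=4)
Line 10: ['paper', 'we', 'salty'] (min_width=14, slack=0)
Line 11: ['been', 'bridge'] (min_width=11, slack=3)
Line 12: ['code'] (min_width=4, slack=10)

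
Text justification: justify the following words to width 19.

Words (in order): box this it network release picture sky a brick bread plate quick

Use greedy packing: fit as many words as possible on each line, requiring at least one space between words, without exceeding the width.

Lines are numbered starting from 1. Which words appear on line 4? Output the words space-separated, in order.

Answer: quick

Derivation:
Line 1: ['box', 'this', 'it', 'network'] (min_width=19, slack=0)
Line 2: ['release', 'picture', 'sky'] (min_width=19, slack=0)
Line 3: ['a', 'brick', 'bread', 'plate'] (min_width=19, slack=0)
Line 4: ['quick'] (min_width=5, slack=14)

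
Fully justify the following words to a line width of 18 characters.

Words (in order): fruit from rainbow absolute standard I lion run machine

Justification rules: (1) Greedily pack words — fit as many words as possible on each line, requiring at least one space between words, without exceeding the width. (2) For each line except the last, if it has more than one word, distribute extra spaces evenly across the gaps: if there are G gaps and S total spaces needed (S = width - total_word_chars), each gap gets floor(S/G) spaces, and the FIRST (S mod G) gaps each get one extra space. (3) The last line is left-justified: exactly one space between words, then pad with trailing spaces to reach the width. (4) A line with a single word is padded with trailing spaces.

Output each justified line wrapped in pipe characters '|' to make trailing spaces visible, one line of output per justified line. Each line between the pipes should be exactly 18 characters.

Line 1: ['fruit', 'from', 'rainbow'] (min_width=18, slack=0)
Line 2: ['absolute', 'standard'] (min_width=17, slack=1)
Line 3: ['I', 'lion', 'run', 'machine'] (min_width=18, slack=0)

Answer: |fruit from rainbow|
|absolute  standard|
|I lion run machine|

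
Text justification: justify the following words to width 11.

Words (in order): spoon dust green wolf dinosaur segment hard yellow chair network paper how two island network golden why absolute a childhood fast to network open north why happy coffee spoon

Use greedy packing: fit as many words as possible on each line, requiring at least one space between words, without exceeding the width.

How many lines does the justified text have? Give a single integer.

Answer: 19

Derivation:
Line 1: ['spoon', 'dust'] (min_width=10, slack=1)
Line 2: ['green', 'wolf'] (min_width=10, slack=1)
Line 3: ['dinosaur'] (min_width=8, slack=3)
Line 4: ['segment'] (min_width=7, slack=4)
Line 5: ['hard', 'yellow'] (min_width=11, slack=0)
Line 6: ['chair'] (min_width=5, slack=6)
Line 7: ['network'] (min_width=7, slack=4)
Line 8: ['paper', 'how'] (min_width=9, slack=2)
Line 9: ['two', 'island'] (min_width=10, slack=1)
Line 10: ['network'] (min_width=7, slack=4)
Line 11: ['golden', 'why'] (min_width=10, slack=1)
Line 12: ['absolute', 'a'] (min_width=10, slack=1)
Line 13: ['childhood'] (min_width=9, slack=2)
Line 14: ['fast', 'to'] (min_width=7, slack=4)
Line 15: ['network'] (min_width=7, slack=4)
Line 16: ['open', 'north'] (min_width=10, slack=1)
Line 17: ['why', 'happy'] (min_width=9, slack=2)
Line 18: ['coffee'] (min_width=6, slack=5)
Line 19: ['spoon'] (min_width=5, slack=6)
Total lines: 19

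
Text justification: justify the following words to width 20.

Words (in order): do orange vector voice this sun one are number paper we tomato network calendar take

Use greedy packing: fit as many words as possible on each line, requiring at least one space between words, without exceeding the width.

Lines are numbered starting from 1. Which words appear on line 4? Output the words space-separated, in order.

Line 1: ['do', 'orange', 'vector'] (min_width=16, slack=4)
Line 2: ['voice', 'this', 'sun', 'one'] (min_width=18, slack=2)
Line 3: ['are', 'number', 'paper', 'we'] (min_width=19, slack=1)
Line 4: ['tomato', 'network'] (min_width=14, slack=6)
Line 5: ['calendar', 'take'] (min_width=13, slack=7)

Answer: tomato network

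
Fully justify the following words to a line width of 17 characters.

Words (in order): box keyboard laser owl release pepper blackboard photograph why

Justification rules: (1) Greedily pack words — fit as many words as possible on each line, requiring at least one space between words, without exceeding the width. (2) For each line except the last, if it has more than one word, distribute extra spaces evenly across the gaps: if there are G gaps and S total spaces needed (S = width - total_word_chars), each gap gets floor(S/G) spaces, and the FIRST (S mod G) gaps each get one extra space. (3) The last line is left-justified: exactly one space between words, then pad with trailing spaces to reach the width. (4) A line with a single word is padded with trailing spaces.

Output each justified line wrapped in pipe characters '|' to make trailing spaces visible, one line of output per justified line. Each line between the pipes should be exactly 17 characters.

Line 1: ['box', 'keyboard'] (min_width=12, slack=5)
Line 2: ['laser', 'owl', 'release'] (min_width=17, slack=0)
Line 3: ['pepper', 'blackboard'] (min_width=17, slack=0)
Line 4: ['photograph', 'why'] (min_width=14, slack=3)

Answer: |box      keyboard|
|laser owl release|
|pepper blackboard|
|photograph why   |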